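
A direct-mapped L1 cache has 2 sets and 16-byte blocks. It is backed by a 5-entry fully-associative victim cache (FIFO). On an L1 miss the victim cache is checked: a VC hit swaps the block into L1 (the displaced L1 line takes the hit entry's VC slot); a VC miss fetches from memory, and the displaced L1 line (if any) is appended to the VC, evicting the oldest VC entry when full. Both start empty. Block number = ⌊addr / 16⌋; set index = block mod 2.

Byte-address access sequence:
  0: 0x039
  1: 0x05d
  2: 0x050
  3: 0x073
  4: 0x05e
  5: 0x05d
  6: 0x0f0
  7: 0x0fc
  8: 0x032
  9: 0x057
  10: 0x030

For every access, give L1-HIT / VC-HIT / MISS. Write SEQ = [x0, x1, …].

0: 0x39 (blk 3, set 1) → MISS  vc=[]
1: 0x5d (blk 5, set 1) → MISS  vc=[3]
2: 0x50 (blk 5, set 1) → L1-HIT  vc=[3]
3: 0x73 (blk 7, set 1) → MISS  vc=[3, 5]
4: 0x5e (blk 5, set 1) → VC-HIT  vc=[3, 7]
5: 0x5d (blk 5, set 1) → L1-HIT  vc=[3, 7]
6: 0xf0 (blk 15, set 1) → MISS  vc=[3, 7, 5]
7: 0xfc (blk 15, set 1) → L1-HIT  vc=[3, 7, 5]
8: 0x32 (blk 3, set 1) → VC-HIT  vc=[15, 7, 5]
9: 0x57 (blk 5, set 1) → VC-HIT  vc=[15, 7, 3]
10: 0x30 (blk 3, set 1) → VC-HIT  vc=[15, 7, 5]

SEQ = [MISS, MISS, L1-HIT, MISS, VC-HIT, L1-HIT, MISS, L1-HIT, VC-HIT, VC-HIT, VC-HIT]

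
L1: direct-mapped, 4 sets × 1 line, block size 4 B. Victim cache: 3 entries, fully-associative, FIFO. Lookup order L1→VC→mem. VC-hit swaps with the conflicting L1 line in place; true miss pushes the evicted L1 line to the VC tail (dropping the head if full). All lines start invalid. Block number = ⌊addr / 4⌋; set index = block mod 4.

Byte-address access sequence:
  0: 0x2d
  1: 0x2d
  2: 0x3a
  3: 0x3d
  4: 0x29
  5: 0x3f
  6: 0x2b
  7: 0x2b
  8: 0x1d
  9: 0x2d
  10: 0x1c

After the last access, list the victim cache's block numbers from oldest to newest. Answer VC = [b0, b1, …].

0: 0x2d (blk 11, set 3) → MISS  vc=[]
1: 0x2d (blk 11, set 3) → L1-HIT  vc=[]
2: 0x3a (blk 14, set 2) → MISS  vc=[]
3: 0x3d (blk 15, set 3) → MISS  vc=[11]
4: 0x29 (blk 10, set 2) → MISS  vc=[11, 14]
5: 0x3f (blk 15, set 3) → L1-HIT  vc=[11, 14]
6: 0x2b (blk 10, set 2) → L1-HIT  vc=[11, 14]
7: 0x2b (blk 10, set 2) → L1-HIT  vc=[11, 14]
8: 0x1d (blk 7, set 3) → MISS  vc=[11, 14, 15]
9: 0x2d (blk 11, set 3) → VC-HIT  vc=[7, 14, 15]
10: 0x1c (blk 7, set 3) → VC-HIT  vc=[11, 14, 15]

VC = [11, 14, 15]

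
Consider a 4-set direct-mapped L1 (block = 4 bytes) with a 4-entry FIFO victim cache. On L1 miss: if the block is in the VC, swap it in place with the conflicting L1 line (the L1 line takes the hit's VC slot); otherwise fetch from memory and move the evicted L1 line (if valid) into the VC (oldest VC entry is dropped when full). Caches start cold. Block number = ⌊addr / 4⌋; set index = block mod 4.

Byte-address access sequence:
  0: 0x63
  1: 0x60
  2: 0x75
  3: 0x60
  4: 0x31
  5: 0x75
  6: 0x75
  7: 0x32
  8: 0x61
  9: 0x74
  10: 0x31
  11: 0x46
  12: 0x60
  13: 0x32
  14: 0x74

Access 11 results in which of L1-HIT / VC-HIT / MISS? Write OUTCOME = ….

0: 0x63 (blk 24, set 0) → MISS  vc=[]
1: 0x60 (blk 24, set 0) → L1-HIT  vc=[]
2: 0x75 (blk 29, set 1) → MISS  vc=[]
3: 0x60 (blk 24, set 0) → L1-HIT  vc=[]
4: 0x31 (blk 12, set 0) → MISS  vc=[24]
5: 0x75 (blk 29, set 1) → L1-HIT  vc=[24]
6: 0x75 (blk 29, set 1) → L1-HIT  vc=[24]
7: 0x32 (blk 12, set 0) → L1-HIT  vc=[24]
8: 0x61 (blk 24, set 0) → VC-HIT  vc=[12]
9: 0x74 (blk 29, set 1) → L1-HIT  vc=[12]
10: 0x31 (blk 12, set 0) → VC-HIT  vc=[24]
11: 0x46 (blk 17, set 1) → MISS  vc=[24, 29]
12: 0x60 (blk 24, set 0) → VC-HIT  vc=[12, 29]
13: 0x32 (blk 12, set 0) → VC-HIT  vc=[24, 29]
14: 0x74 (blk 29, set 1) → VC-HIT  vc=[24, 17]

OUTCOME = MISS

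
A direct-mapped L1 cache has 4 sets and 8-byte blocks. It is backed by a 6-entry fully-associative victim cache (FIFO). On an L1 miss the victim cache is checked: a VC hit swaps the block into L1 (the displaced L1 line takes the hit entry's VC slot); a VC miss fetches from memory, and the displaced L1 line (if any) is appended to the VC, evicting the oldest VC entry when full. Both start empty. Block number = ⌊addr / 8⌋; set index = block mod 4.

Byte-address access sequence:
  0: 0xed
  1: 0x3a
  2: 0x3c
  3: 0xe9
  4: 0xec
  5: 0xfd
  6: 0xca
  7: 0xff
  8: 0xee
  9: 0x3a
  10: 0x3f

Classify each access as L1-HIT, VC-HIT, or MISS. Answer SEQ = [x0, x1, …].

SEQ = [MISS, MISS, L1-HIT, L1-HIT, L1-HIT, MISS, MISS, L1-HIT, VC-HIT, VC-HIT, L1-HIT]

#0 0xed→b29/s1 MISS; vc=[]
#1 0x3a→b7/s3 MISS; vc=[]
#2 0x3c→b7/s3 L1-HIT; vc=[]
#3 0xe9→b29/s1 L1-HIT; vc=[]
#4 0xec→b29/s1 L1-HIT; vc=[]
#5 0xfd→b31/s3 MISS; vc=[7]
#6 0xca→b25/s1 MISS; vc=[7,29]
#7 0xff→b31/s3 L1-HIT; vc=[7,29]
#8 0xee→b29/s1 VC-HIT; vc=[7,25]
#9 0x3a→b7/s3 VC-HIT; vc=[31,25]
#10 0x3f→b7/s3 L1-HIT; vc=[31,25]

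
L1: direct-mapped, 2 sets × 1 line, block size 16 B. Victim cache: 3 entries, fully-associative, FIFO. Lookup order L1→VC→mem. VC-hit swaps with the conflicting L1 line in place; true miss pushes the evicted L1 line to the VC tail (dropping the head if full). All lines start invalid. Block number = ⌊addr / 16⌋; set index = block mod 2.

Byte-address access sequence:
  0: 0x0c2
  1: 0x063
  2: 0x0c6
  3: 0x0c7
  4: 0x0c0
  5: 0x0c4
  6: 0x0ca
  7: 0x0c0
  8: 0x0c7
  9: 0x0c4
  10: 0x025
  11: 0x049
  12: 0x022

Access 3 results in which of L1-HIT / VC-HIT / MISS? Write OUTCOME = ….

OUTCOME = L1-HIT

  [0] addr=0xc2 blk=12 s=0: MISS | VC []
  [1] addr=0x63 blk=6 s=0: MISS | VC [12]
  [2] addr=0xc6 blk=12 s=0: VC-HIT | VC [6]
  [3] addr=0xc7 blk=12 s=0: L1-HIT | VC [6]
  [4] addr=0xc0 blk=12 s=0: L1-HIT | VC [6]
  [5] addr=0xc4 blk=12 s=0: L1-HIT | VC [6]
  [6] addr=0xca blk=12 s=0: L1-HIT | VC [6]
  [7] addr=0xc0 blk=12 s=0: L1-HIT | VC [6]
  [8] addr=0xc7 blk=12 s=0: L1-HIT | VC [6]
  [9] addr=0xc4 blk=12 s=0: L1-HIT | VC [6]
  [10] addr=0x25 blk=2 s=0: MISS | VC [6, 12]
  [11] addr=0x49 blk=4 s=0: MISS | VC [6, 12, 2]
  [12] addr=0x22 blk=2 s=0: VC-HIT | VC [6, 12, 4]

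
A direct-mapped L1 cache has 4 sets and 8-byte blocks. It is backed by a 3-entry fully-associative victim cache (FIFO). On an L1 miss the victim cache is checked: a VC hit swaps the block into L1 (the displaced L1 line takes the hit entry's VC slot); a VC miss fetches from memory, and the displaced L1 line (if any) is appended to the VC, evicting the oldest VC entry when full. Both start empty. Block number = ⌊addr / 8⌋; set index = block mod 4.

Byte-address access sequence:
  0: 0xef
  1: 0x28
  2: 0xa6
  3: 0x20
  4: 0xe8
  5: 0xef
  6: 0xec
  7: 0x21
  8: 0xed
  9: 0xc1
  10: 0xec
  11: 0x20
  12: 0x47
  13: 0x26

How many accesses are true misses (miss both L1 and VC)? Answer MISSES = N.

MISSES = 6

0: 0xef (blk 29, set 1) → MISS  vc=[]
1: 0x28 (blk 5, set 1) → MISS  vc=[29]
2: 0xa6 (blk 20, set 0) → MISS  vc=[29]
3: 0x20 (blk 4, set 0) → MISS  vc=[29, 20]
4: 0xe8 (blk 29, set 1) → VC-HIT  vc=[5, 20]
5: 0xef (blk 29, set 1) → L1-HIT  vc=[5, 20]
6: 0xec (blk 29, set 1) → L1-HIT  vc=[5, 20]
7: 0x21 (blk 4, set 0) → L1-HIT  vc=[5, 20]
8: 0xed (blk 29, set 1) → L1-HIT  vc=[5, 20]
9: 0xc1 (blk 24, set 0) → MISS  vc=[5, 20, 4]
10: 0xec (blk 29, set 1) → L1-HIT  vc=[5, 20, 4]
11: 0x20 (blk 4, set 0) → VC-HIT  vc=[5, 20, 24]
12: 0x47 (blk 8, set 0) → MISS  vc=[20, 24, 4]
13: 0x26 (blk 4, set 0) → VC-HIT  vc=[20, 24, 8]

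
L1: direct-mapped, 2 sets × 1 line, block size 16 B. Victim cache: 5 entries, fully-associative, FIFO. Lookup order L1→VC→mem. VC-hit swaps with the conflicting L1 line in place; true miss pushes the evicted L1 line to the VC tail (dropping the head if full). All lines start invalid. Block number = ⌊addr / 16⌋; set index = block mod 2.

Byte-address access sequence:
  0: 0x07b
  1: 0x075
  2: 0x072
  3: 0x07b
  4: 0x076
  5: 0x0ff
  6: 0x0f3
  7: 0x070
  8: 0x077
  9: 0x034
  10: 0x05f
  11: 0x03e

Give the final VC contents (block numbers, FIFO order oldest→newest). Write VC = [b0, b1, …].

0: 0x7b (blk 7, set 1) → MISS  vc=[]
1: 0x75 (blk 7, set 1) → L1-HIT  vc=[]
2: 0x72 (blk 7, set 1) → L1-HIT  vc=[]
3: 0x7b (blk 7, set 1) → L1-HIT  vc=[]
4: 0x76 (blk 7, set 1) → L1-HIT  vc=[]
5: 0xff (blk 15, set 1) → MISS  vc=[7]
6: 0xf3 (blk 15, set 1) → L1-HIT  vc=[7]
7: 0x70 (blk 7, set 1) → VC-HIT  vc=[15]
8: 0x77 (blk 7, set 1) → L1-HIT  vc=[15]
9: 0x34 (blk 3, set 1) → MISS  vc=[15, 7]
10: 0x5f (blk 5, set 1) → MISS  vc=[15, 7, 3]
11: 0x3e (blk 3, set 1) → VC-HIT  vc=[15, 7, 5]

VC = [15, 7, 5]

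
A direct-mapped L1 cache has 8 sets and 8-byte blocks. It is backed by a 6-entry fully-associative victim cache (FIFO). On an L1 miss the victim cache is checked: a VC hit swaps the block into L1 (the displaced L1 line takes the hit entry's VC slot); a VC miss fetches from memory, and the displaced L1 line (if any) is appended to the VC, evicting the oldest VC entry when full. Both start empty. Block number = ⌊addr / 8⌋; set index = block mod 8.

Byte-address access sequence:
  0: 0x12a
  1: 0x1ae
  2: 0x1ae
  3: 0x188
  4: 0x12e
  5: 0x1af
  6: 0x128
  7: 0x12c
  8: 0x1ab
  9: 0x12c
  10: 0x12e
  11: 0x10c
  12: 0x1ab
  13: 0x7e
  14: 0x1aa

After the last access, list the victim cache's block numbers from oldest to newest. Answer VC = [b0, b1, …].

VC = [37, 49]

  [0] addr=0x12a blk=37 s=5: MISS | VC []
  [1] addr=0x1ae blk=53 s=5: MISS | VC [37]
  [2] addr=0x1ae blk=53 s=5: L1-HIT | VC [37]
  [3] addr=0x188 blk=49 s=1: MISS | VC [37]
  [4] addr=0x12e blk=37 s=5: VC-HIT | VC [53]
  [5] addr=0x1af blk=53 s=5: VC-HIT | VC [37]
  [6] addr=0x128 blk=37 s=5: VC-HIT | VC [53]
  [7] addr=0x12c blk=37 s=5: L1-HIT | VC [53]
  [8] addr=0x1ab blk=53 s=5: VC-HIT | VC [37]
  [9] addr=0x12c blk=37 s=5: VC-HIT | VC [53]
  [10] addr=0x12e blk=37 s=5: L1-HIT | VC [53]
  [11] addr=0x10c blk=33 s=1: MISS | VC [53, 49]
  [12] addr=0x1ab blk=53 s=5: VC-HIT | VC [37, 49]
  [13] addr=0x7e blk=15 s=7: MISS | VC [37, 49]
  [14] addr=0x1aa blk=53 s=5: L1-HIT | VC [37, 49]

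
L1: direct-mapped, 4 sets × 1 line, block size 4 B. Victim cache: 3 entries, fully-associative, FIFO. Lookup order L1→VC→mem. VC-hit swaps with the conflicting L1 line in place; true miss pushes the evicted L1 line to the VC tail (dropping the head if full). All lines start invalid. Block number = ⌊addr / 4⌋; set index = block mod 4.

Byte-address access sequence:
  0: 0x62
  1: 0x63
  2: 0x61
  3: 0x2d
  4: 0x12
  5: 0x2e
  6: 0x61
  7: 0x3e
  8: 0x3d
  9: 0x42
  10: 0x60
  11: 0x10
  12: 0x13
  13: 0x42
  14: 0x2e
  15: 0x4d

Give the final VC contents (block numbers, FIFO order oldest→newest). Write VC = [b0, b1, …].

  [0] addr=0x62 blk=24 s=0: MISS | VC []
  [1] addr=0x63 blk=24 s=0: L1-HIT | VC []
  [2] addr=0x61 blk=24 s=0: L1-HIT | VC []
  [3] addr=0x2d blk=11 s=3: MISS | VC []
  [4] addr=0x12 blk=4 s=0: MISS | VC [24]
  [5] addr=0x2e blk=11 s=3: L1-HIT | VC [24]
  [6] addr=0x61 blk=24 s=0: VC-HIT | VC [4]
  [7] addr=0x3e blk=15 s=3: MISS | VC [4, 11]
  [8] addr=0x3d blk=15 s=3: L1-HIT | VC [4, 11]
  [9] addr=0x42 blk=16 s=0: MISS | VC [4, 11, 24]
  [10] addr=0x60 blk=24 s=0: VC-HIT | VC [4, 11, 16]
  [11] addr=0x10 blk=4 s=0: VC-HIT | VC [24, 11, 16]
  [12] addr=0x13 blk=4 s=0: L1-HIT | VC [24, 11, 16]
  [13] addr=0x42 blk=16 s=0: VC-HIT | VC [24, 11, 4]
  [14] addr=0x2e blk=11 s=3: VC-HIT | VC [24, 15, 4]
  [15] addr=0x4d blk=19 s=3: MISS | VC [15, 4, 11]

VC = [15, 4, 11]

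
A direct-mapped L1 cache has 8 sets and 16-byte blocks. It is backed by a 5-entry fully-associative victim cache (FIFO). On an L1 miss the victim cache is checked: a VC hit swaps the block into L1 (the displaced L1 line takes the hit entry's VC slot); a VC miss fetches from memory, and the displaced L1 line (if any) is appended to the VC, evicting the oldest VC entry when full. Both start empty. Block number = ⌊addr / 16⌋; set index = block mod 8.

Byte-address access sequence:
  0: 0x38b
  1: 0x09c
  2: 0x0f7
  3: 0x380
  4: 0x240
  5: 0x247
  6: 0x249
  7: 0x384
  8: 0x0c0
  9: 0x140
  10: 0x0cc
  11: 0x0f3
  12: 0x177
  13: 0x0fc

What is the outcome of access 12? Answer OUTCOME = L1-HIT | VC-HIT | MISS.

OUTCOME = MISS

0: 0x38b (blk 56, set 0) → MISS  vc=[]
1: 0x9c (blk 9, set 1) → MISS  vc=[]
2: 0xf7 (blk 15, set 7) → MISS  vc=[]
3: 0x380 (blk 56, set 0) → L1-HIT  vc=[]
4: 0x240 (blk 36, set 4) → MISS  vc=[]
5: 0x247 (blk 36, set 4) → L1-HIT  vc=[]
6: 0x249 (blk 36, set 4) → L1-HIT  vc=[]
7: 0x384 (blk 56, set 0) → L1-HIT  vc=[]
8: 0xc0 (blk 12, set 4) → MISS  vc=[36]
9: 0x140 (blk 20, set 4) → MISS  vc=[36, 12]
10: 0xcc (blk 12, set 4) → VC-HIT  vc=[36, 20]
11: 0xf3 (blk 15, set 7) → L1-HIT  vc=[36, 20]
12: 0x177 (blk 23, set 7) → MISS  vc=[36, 20, 15]
13: 0xfc (blk 15, set 7) → VC-HIT  vc=[36, 20, 23]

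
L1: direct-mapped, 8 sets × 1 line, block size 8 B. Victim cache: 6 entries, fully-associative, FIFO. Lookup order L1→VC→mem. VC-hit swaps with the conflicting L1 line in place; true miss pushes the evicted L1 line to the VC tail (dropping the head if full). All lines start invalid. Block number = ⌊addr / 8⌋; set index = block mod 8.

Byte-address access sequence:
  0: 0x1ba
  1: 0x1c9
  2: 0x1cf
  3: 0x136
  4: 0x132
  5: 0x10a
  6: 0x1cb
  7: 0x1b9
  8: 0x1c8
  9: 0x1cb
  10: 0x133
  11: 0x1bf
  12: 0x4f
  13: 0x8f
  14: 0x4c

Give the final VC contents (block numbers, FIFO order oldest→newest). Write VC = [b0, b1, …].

VC = [33, 57, 17]

0: 0x1ba (blk 55, set 7) → MISS  vc=[]
1: 0x1c9 (blk 57, set 1) → MISS  vc=[]
2: 0x1cf (blk 57, set 1) → L1-HIT  vc=[]
3: 0x136 (blk 38, set 6) → MISS  vc=[]
4: 0x132 (blk 38, set 6) → L1-HIT  vc=[]
5: 0x10a (blk 33, set 1) → MISS  vc=[57]
6: 0x1cb (blk 57, set 1) → VC-HIT  vc=[33]
7: 0x1b9 (blk 55, set 7) → L1-HIT  vc=[33]
8: 0x1c8 (blk 57, set 1) → L1-HIT  vc=[33]
9: 0x1cb (blk 57, set 1) → L1-HIT  vc=[33]
10: 0x133 (blk 38, set 6) → L1-HIT  vc=[33]
11: 0x1bf (blk 55, set 7) → L1-HIT  vc=[33]
12: 0x4f (blk 9, set 1) → MISS  vc=[33, 57]
13: 0x8f (blk 17, set 1) → MISS  vc=[33, 57, 9]
14: 0x4c (blk 9, set 1) → VC-HIT  vc=[33, 57, 17]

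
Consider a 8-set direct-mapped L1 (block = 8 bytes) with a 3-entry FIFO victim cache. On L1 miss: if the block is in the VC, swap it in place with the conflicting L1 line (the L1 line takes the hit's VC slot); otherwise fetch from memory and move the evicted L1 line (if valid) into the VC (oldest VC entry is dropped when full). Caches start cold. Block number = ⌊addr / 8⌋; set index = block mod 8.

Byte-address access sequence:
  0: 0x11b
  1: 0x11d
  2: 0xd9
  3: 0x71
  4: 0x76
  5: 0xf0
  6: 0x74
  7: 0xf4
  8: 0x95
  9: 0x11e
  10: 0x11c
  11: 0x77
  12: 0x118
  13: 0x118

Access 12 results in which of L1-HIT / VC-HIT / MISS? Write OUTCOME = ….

OUTCOME = L1-HIT

  [0] addr=0x11b blk=35 s=3: MISS | VC []
  [1] addr=0x11d blk=35 s=3: L1-HIT | VC []
  [2] addr=0xd9 blk=27 s=3: MISS | VC [35]
  [3] addr=0x71 blk=14 s=6: MISS | VC [35]
  [4] addr=0x76 blk=14 s=6: L1-HIT | VC [35]
  [5] addr=0xf0 blk=30 s=6: MISS | VC [35, 14]
  [6] addr=0x74 blk=14 s=6: VC-HIT | VC [35, 30]
  [7] addr=0xf4 blk=30 s=6: VC-HIT | VC [35, 14]
  [8] addr=0x95 blk=18 s=2: MISS | VC [35, 14]
  [9] addr=0x11e blk=35 s=3: VC-HIT | VC [27, 14]
  [10] addr=0x11c blk=35 s=3: L1-HIT | VC [27, 14]
  [11] addr=0x77 blk=14 s=6: VC-HIT | VC [27, 30]
  [12] addr=0x118 blk=35 s=3: L1-HIT | VC [27, 30]
  [13] addr=0x118 blk=35 s=3: L1-HIT | VC [27, 30]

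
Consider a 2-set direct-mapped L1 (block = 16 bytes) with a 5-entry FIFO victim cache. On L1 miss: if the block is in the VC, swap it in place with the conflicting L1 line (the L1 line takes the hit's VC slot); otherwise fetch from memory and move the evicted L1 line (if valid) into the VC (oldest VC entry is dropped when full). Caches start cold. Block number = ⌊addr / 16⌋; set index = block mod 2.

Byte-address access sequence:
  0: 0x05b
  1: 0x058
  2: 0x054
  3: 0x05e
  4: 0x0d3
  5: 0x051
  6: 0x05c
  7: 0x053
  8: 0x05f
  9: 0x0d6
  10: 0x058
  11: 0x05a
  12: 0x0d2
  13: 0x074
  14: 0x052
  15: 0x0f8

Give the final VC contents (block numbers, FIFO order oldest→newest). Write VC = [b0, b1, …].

VC = [7, 13, 5]

#0 0x5b→b5/s1 MISS; vc=[]
#1 0x58→b5/s1 L1-HIT; vc=[]
#2 0x54→b5/s1 L1-HIT; vc=[]
#3 0x5e→b5/s1 L1-HIT; vc=[]
#4 0xd3→b13/s1 MISS; vc=[5]
#5 0x51→b5/s1 VC-HIT; vc=[13]
#6 0x5c→b5/s1 L1-HIT; vc=[13]
#7 0x53→b5/s1 L1-HIT; vc=[13]
#8 0x5f→b5/s1 L1-HIT; vc=[13]
#9 0xd6→b13/s1 VC-HIT; vc=[5]
#10 0x58→b5/s1 VC-HIT; vc=[13]
#11 0x5a→b5/s1 L1-HIT; vc=[13]
#12 0xd2→b13/s1 VC-HIT; vc=[5]
#13 0x74→b7/s1 MISS; vc=[5,13]
#14 0x52→b5/s1 VC-HIT; vc=[7,13]
#15 0xf8→b15/s1 MISS; vc=[7,13,5]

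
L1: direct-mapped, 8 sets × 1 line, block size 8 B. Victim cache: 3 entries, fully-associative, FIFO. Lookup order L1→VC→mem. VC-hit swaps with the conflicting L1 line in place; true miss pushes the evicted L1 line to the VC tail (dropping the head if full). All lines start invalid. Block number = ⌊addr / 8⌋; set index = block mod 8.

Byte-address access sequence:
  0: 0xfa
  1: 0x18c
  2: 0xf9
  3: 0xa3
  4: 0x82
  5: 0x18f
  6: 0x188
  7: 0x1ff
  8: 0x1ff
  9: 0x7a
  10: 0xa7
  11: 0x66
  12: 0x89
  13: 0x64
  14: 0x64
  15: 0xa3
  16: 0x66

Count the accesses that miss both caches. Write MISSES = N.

  [0] addr=0xfa blk=31 s=7: MISS | VC []
  [1] addr=0x18c blk=49 s=1: MISS | VC []
  [2] addr=0xf9 blk=31 s=7: L1-HIT | VC []
  [3] addr=0xa3 blk=20 s=4: MISS | VC []
  [4] addr=0x82 blk=16 s=0: MISS | VC []
  [5] addr=0x18f blk=49 s=1: L1-HIT | VC []
  [6] addr=0x188 blk=49 s=1: L1-HIT | VC []
  [7] addr=0x1ff blk=63 s=7: MISS | VC [31]
  [8] addr=0x1ff blk=63 s=7: L1-HIT | VC [31]
  [9] addr=0x7a blk=15 s=7: MISS | VC [31, 63]
  [10] addr=0xa7 blk=20 s=4: L1-HIT | VC [31, 63]
  [11] addr=0x66 blk=12 s=4: MISS | VC [31, 63, 20]
  [12] addr=0x89 blk=17 s=1: MISS | VC [63, 20, 49]
  [13] addr=0x64 blk=12 s=4: L1-HIT | VC [63, 20, 49]
  [14] addr=0x64 blk=12 s=4: L1-HIT | VC [63, 20, 49]
  [15] addr=0xa3 blk=20 s=4: VC-HIT | VC [63, 12, 49]
  [16] addr=0x66 blk=12 s=4: VC-HIT | VC [63, 20, 49]

MISSES = 8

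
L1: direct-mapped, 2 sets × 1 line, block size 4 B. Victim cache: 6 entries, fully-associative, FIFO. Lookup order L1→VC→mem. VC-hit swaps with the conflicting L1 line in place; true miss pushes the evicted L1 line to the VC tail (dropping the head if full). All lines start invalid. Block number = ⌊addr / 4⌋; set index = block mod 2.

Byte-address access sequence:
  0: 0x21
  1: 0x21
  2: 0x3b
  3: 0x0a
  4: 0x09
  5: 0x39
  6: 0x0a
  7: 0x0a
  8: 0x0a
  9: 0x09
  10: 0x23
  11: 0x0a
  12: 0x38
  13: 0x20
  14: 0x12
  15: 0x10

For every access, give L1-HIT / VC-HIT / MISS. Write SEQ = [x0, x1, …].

SEQ = [MISS, L1-HIT, MISS, MISS, L1-HIT, VC-HIT, VC-HIT, L1-HIT, L1-HIT, L1-HIT, VC-HIT, VC-HIT, VC-HIT, VC-HIT, MISS, L1-HIT]

  [0] addr=0x21 blk=8 s=0: MISS | VC []
  [1] addr=0x21 blk=8 s=0: L1-HIT | VC []
  [2] addr=0x3b blk=14 s=0: MISS | VC [8]
  [3] addr=0xa blk=2 s=0: MISS | VC [8, 14]
  [4] addr=0x9 blk=2 s=0: L1-HIT | VC [8, 14]
  [5] addr=0x39 blk=14 s=0: VC-HIT | VC [8, 2]
  [6] addr=0xa blk=2 s=0: VC-HIT | VC [8, 14]
  [7] addr=0xa blk=2 s=0: L1-HIT | VC [8, 14]
  [8] addr=0xa blk=2 s=0: L1-HIT | VC [8, 14]
  [9] addr=0x9 blk=2 s=0: L1-HIT | VC [8, 14]
  [10] addr=0x23 blk=8 s=0: VC-HIT | VC [2, 14]
  [11] addr=0xa blk=2 s=0: VC-HIT | VC [8, 14]
  [12] addr=0x38 blk=14 s=0: VC-HIT | VC [8, 2]
  [13] addr=0x20 blk=8 s=0: VC-HIT | VC [14, 2]
  [14] addr=0x12 blk=4 s=0: MISS | VC [14, 2, 8]
  [15] addr=0x10 blk=4 s=0: L1-HIT | VC [14, 2, 8]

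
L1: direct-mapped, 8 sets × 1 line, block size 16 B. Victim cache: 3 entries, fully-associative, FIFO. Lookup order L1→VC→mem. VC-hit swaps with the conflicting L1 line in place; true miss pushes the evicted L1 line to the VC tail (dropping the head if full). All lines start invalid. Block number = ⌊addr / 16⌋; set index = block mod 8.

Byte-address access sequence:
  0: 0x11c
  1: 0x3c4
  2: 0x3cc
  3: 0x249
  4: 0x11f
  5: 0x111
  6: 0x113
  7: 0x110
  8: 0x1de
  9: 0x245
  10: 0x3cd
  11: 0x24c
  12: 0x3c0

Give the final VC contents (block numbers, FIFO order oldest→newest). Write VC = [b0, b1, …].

  [0] addr=0x11c blk=17 s=1: MISS | VC []
  [1] addr=0x3c4 blk=60 s=4: MISS | VC []
  [2] addr=0x3cc blk=60 s=4: L1-HIT | VC []
  [3] addr=0x249 blk=36 s=4: MISS | VC [60]
  [4] addr=0x11f blk=17 s=1: L1-HIT | VC [60]
  [5] addr=0x111 blk=17 s=1: L1-HIT | VC [60]
  [6] addr=0x113 blk=17 s=1: L1-HIT | VC [60]
  [7] addr=0x110 blk=17 s=1: L1-HIT | VC [60]
  [8] addr=0x1de blk=29 s=5: MISS | VC [60]
  [9] addr=0x245 blk=36 s=4: L1-HIT | VC [60]
  [10] addr=0x3cd blk=60 s=4: VC-HIT | VC [36]
  [11] addr=0x24c blk=36 s=4: VC-HIT | VC [60]
  [12] addr=0x3c0 blk=60 s=4: VC-HIT | VC [36]

VC = [36]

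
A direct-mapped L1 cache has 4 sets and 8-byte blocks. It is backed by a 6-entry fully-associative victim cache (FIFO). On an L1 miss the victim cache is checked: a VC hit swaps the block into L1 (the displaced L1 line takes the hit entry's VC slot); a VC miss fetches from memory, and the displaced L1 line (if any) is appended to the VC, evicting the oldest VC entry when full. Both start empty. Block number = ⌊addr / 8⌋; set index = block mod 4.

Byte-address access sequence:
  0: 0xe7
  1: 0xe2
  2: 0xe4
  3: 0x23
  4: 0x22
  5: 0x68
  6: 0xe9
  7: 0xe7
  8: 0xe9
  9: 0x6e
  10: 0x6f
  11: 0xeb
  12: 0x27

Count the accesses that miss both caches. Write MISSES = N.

MISSES = 4

0: 0xe7 (blk 28, set 0) → MISS  vc=[]
1: 0xe2 (blk 28, set 0) → L1-HIT  vc=[]
2: 0xe4 (blk 28, set 0) → L1-HIT  vc=[]
3: 0x23 (blk 4, set 0) → MISS  vc=[28]
4: 0x22 (blk 4, set 0) → L1-HIT  vc=[28]
5: 0x68 (blk 13, set 1) → MISS  vc=[28]
6: 0xe9 (blk 29, set 1) → MISS  vc=[28, 13]
7: 0xe7 (blk 28, set 0) → VC-HIT  vc=[4, 13]
8: 0xe9 (blk 29, set 1) → L1-HIT  vc=[4, 13]
9: 0x6e (blk 13, set 1) → VC-HIT  vc=[4, 29]
10: 0x6f (blk 13, set 1) → L1-HIT  vc=[4, 29]
11: 0xeb (blk 29, set 1) → VC-HIT  vc=[4, 13]
12: 0x27 (blk 4, set 0) → VC-HIT  vc=[28, 13]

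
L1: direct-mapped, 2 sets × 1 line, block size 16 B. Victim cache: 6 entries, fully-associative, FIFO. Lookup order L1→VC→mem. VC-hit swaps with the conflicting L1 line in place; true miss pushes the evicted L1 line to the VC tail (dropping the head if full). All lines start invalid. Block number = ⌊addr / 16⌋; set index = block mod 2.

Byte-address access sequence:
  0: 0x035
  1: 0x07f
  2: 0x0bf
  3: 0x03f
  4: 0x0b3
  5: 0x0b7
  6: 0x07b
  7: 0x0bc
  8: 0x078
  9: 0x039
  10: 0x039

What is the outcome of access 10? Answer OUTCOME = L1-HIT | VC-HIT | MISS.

  [0] addr=0x35 blk=3 s=1: MISS | VC []
  [1] addr=0x7f blk=7 s=1: MISS | VC [3]
  [2] addr=0xbf blk=11 s=1: MISS | VC [3, 7]
  [3] addr=0x3f blk=3 s=1: VC-HIT | VC [11, 7]
  [4] addr=0xb3 blk=11 s=1: VC-HIT | VC [3, 7]
  [5] addr=0xb7 blk=11 s=1: L1-HIT | VC [3, 7]
  [6] addr=0x7b blk=7 s=1: VC-HIT | VC [3, 11]
  [7] addr=0xbc blk=11 s=1: VC-HIT | VC [3, 7]
  [8] addr=0x78 blk=7 s=1: VC-HIT | VC [3, 11]
  [9] addr=0x39 blk=3 s=1: VC-HIT | VC [7, 11]
  [10] addr=0x39 blk=3 s=1: L1-HIT | VC [7, 11]

OUTCOME = L1-HIT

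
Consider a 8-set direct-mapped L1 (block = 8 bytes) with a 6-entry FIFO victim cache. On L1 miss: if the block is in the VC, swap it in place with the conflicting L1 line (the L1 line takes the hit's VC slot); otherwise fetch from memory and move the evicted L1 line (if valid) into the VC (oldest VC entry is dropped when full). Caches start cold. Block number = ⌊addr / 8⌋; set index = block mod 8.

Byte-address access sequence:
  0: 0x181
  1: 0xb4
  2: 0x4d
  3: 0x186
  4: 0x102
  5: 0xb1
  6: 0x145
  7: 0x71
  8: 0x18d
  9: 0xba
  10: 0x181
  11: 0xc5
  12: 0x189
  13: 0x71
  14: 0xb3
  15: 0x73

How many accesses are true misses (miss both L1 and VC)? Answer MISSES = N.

#0 0x181→b48/s0 MISS; vc=[]
#1 0xb4→b22/s6 MISS; vc=[]
#2 0x4d→b9/s1 MISS; vc=[]
#3 0x186→b48/s0 L1-HIT; vc=[]
#4 0x102→b32/s0 MISS; vc=[48]
#5 0xb1→b22/s6 L1-HIT; vc=[48]
#6 0x145→b40/s0 MISS; vc=[48,32]
#7 0x71→b14/s6 MISS; vc=[48,32,22]
#8 0x18d→b49/s1 MISS; vc=[48,32,22,9]
#9 0xba→b23/s7 MISS; vc=[48,32,22,9]
#10 0x181→b48/s0 VC-HIT; vc=[40,32,22,9]
#11 0xc5→b24/s0 MISS; vc=[40,32,22,9,48]
#12 0x189→b49/s1 L1-HIT; vc=[40,32,22,9,48]
#13 0x71→b14/s6 L1-HIT; vc=[40,32,22,9,48]
#14 0xb3→b22/s6 VC-HIT; vc=[40,32,14,9,48]
#15 0x73→b14/s6 VC-HIT; vc=[40,32,22,9,48]

MISSES = 9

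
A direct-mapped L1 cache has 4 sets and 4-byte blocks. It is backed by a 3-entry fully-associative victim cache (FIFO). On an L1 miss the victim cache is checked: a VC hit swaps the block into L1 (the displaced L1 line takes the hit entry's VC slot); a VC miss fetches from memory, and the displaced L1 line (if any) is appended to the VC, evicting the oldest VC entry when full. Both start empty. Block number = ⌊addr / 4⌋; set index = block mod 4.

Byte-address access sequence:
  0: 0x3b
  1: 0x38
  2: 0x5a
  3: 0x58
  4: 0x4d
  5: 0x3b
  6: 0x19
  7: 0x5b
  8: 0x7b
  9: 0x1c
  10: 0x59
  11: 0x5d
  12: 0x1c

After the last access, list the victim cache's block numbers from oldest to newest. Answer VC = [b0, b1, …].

#0 0x3b→b14/s2 MISS; vc=[]
#1 0x38→b14/s2 L1-HIT; vc=[]
#2 0x5a→b22/s2 MISS; vc=[14]
#3 0x58→b22/s2 L1-HIT; vc=[14]
#4 0x4d→b19/s3 MISS; vc=[14]
#5 0x3b→b14/s2 VC-HIT; vc=[22]
#6 0x19→b6/s2 MISS; vc=[22,14]
#7 0x5b→b22/s2 VC-HIT; vc=[6,14]
#8 0x7b→b30/s2 MISS; vc=[6,14,22]
#9 0x1c→b7/s3 MISS; vc=[14,22,19]
#10 0x59→b22/s2 VC-HIT; vc=[14,30,19]
#11 0x5d→b23/s3 MISS; vc=[30,19,7]
#12 0x1c→b7/s3 VC-HIT; vc=[30,19,23]

VC = [30, 19, 23]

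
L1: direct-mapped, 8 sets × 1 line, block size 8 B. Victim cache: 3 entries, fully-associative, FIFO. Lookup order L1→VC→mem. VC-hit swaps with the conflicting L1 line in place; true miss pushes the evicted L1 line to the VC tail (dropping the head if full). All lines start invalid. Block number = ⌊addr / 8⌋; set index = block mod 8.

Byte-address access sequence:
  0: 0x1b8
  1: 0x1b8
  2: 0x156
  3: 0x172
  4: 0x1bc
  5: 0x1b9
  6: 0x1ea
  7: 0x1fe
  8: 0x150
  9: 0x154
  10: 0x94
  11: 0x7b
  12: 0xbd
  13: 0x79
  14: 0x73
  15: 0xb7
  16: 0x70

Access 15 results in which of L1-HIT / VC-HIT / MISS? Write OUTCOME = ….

OUTCOME = MISS

  [0] addr=0x1b8 blk=55 s=7: MISS | VC []
  [1] addr=0x1b8 blk=55 s=7: L1-HIT | VC []
  [2] addr=0x156 blk=42 s=2: MISS | VC []
  [3] addr=0x172 blk=46 s=6: MISS | VC []
  [4] addr=0x1bc blk=55 s=7: L1-HIT | VC []
  [5] addr=0x1b9 blk=55 s=7: L1-HIT | VC []
  [6] addr=0x1ea blk=61 s=5: MISS | VC []
  [7] addr=0x1fe blk=63 s=7: MISS | VC [55]
  [8] addr=0x150 blk=42 s=2: L1-HIT | VC [55]
  [9] addr=0x154 blk=42 s=2: L1-HIT | VC [55]
  [10] addr=0x94 blk=18 s=2: MISS | VC [55, 42]
  [11] addr=0x7b blk=15 s=7: MISS | VC [55, 42, 63]
  [12] addr=0xbd blk=23 s=7: MISS | VC [42, 63, 15]
  [13] addr=0x79 blk=15 s=7: VC-HIT | VC [42, 63, 23]
  [14] addr=0x73 blk=14 s=6: MISS | VC [63, 23, 46]
  [15] addr=0xb7 blk=22 s=6: MISS | VC [23, 46, 14]
  [16] addr=0x70 blk=14 s=6: VC-HIT | VC [23, 46, 22]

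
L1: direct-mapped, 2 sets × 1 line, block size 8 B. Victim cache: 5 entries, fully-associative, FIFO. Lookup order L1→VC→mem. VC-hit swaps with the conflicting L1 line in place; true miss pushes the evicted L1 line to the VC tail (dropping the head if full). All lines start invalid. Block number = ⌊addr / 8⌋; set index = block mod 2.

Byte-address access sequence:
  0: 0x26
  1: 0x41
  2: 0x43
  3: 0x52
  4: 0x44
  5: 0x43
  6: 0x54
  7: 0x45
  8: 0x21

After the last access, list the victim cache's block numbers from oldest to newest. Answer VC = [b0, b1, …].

VC = [8, 10]

0: 0x26 (blk 4, set 0) → MISS  vc=[]
1: 0x41 (blk 8, set 0) → MISS  vc=[4]
2: 0x43 (blk 8, set 0) → L1-HIT  vc=[4]
3: 0x52 (blk 10, set 0) → MISS  vc=[4, 8]
4: 0x44 (blk 8, set 0) → VC-HIT  vc=[4, 10]
5: 0x43 (blk 8, set 0) → L1-HIT  vc=[4, 10]
6: 0x54 (blk 10, set 0) → VC-HIT  vc=[4, 8]
7: 0x45 (blk 8, set 0) → VC-HIT  vc=[4, 10]
8: 0x21 (blk 4, set 0) → VC-HIT  vc=[8, 10]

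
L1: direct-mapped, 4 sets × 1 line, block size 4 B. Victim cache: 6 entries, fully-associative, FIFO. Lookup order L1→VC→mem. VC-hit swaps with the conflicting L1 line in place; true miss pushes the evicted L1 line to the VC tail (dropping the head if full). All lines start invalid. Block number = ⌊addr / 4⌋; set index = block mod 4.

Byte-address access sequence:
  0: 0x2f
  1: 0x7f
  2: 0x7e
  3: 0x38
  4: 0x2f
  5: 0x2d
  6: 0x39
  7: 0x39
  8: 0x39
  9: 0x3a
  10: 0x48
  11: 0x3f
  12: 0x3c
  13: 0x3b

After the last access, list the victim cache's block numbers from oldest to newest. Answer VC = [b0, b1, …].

VC = [31, 18, 11]

#0 0x2f→b11/s3 MISS; vc=[]
#1 0x7f→b31/s3 MISS; vc=[11]
#2 0x7e→b31/s3 L1-HIT; vc=[11]
#3 0x38→b14/s2 MISS; vc=[11]
#4 0x2f→b11/s3 VC-HIT; vc=[31]
#5 0x2d→b11/s3 L1-HIT; vc=[31]
#6 0x39→b14/s2 L1-HIT; vc=[31]
#7 0x39→b14/s2 L1-HIT; vc=[31]
#8 0x39→b14/s2 L1-HIT; vc=[31]
#9 0x3a→b14/s2 L1-HIT; vc=[31]
#10 0x48→b18/s2 MISS; vc=[31,14]
#11 0x3f→b15/s3 MISS; vc=[31,14,11]
#12 0x3c→b15/s3 L1-HIT; vc=[31,14,11]
#13 0x3b→b14/s2 VC-HIT; vc=[31,18,11]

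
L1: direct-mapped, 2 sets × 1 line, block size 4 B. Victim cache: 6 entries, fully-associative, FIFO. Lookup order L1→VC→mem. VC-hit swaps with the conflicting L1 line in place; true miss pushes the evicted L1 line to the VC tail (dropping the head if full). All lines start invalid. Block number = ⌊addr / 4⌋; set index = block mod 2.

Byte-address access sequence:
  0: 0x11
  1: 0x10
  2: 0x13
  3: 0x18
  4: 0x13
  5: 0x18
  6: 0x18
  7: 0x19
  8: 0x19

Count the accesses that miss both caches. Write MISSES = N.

0: 0x11 (blk 4, set 0) → MISS  vc=[]
1: 0x10 (blk 4, set 0) → L1-HIT  vc=[]
2: 0x13 (blk 4, set 0) → L1-HIT  vc=[]
3: 0x18 (blk 6, set 0) → MISS  vc=[4]
4: 0x13 (blk 4, set 0) → VC-HIT  vc=[6]
5: 0x18 (blk 6, set 0) → VC-HIT  vc=[4]
6: 0x18 (blk 6, set 0) → L1-HIT  vc=[4]
7: 0x19 (blk 6, set 0) → L1-HIT  vc=[4]
8: 0x19 (blk 6, set 0) → L1-HIT  vc=[4]

MISSES = 2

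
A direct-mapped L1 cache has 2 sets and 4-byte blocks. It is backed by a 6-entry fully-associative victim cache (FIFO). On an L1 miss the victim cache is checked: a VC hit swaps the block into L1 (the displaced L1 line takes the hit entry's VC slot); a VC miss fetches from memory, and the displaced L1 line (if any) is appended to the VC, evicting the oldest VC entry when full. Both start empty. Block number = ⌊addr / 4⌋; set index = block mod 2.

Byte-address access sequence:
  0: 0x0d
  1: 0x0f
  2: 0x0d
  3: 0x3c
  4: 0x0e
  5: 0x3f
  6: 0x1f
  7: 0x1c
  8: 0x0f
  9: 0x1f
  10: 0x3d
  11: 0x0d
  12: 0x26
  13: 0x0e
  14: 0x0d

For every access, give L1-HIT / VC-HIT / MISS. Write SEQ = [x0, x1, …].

#0 0xd→b3/s1 MISS; vc=[]
#1 0xf→b3/s1 L1-HIT; vc=[]
#2 0xd→b3/s1 L1-HIT; vc=[]
#3 0x3c→b15/s1 MISS; vc=[3]
#4 0xe→b3/s1 VC-HIT; vc=[15]
#5 0x3f→b15/s1 VC-HIT; vc=[3]
#6 0x1f→b7/s1 MISS; vc=[3,15]
#7 0x1c→b7/s1 L1-HIT; vc=[3,15]
#8 0xf→b3/s1 VC-HIT; vc=[7,15]
#9 0x1f→b7/s1 VC-HIT; vc=[3,15]
#10 0x3d→b15/s1 VC-HIT; vc=[3,7]
#11 0xd→b3/s1 VC-HIT; vc=[15,7]
#12 0x26→b9/s1 MISS; vc=[15,7,3]
#13 0xe→b3/s1 VC-HIT; vc=[15,7,9]
#14 0xd→b3/s1 L1-HIT; vc=[15,7,9]

SEQ = [MISS, L1-HIT, L1-HIT, MISS, VC-HIT, VC-HIT, MISS, L1-HIT, VC-HIT, VC-HIT, VC-HIT, VC-HIT, MISS, VC-HIT, L1-HIT]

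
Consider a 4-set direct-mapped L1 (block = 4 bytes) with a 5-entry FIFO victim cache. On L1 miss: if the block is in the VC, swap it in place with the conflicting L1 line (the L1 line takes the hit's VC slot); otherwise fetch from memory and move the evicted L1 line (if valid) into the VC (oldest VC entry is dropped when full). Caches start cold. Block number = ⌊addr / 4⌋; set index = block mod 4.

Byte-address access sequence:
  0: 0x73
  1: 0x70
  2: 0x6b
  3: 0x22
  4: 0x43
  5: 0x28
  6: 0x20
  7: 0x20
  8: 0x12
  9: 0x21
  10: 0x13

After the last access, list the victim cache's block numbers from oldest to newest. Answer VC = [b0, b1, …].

0: 0x73 (blk 28, set 0) → MISS  vc=[]
1: 0x70 (blk 28, set 0) → L1-HIT  vc=[]
2: 0x6b (blk 26, set 2) → MISS  vc=[]
3: 0x22 (blk 8, set 0) → MISS  vc=[28]
4: 0x43 (blk 16, set 0) → MISS  vc=[28, 8]
5: 0x28 (blk 10, set 2) → MISS  vc=[28, 8, 26]
6: 0x20 (blk 8, set 0) → VC-HIT  vc=[28, 16, 26]
7: 0x20 (blk 8, set 0) → L1-HIT  vc=[28, 16, 26]
8: 0x12 (blk 4, set 0) → MISS  vc=[28, 16, 26, 8]
9: 0x21 (blk 8, set 0) → VC-HIT  vc=[28, 16, 26, 4]
10: 0x13 (blk 4, set 0) → VC-HIT  vc=[28, 16, 26, 8]

VC = [28, 16, 26, 8]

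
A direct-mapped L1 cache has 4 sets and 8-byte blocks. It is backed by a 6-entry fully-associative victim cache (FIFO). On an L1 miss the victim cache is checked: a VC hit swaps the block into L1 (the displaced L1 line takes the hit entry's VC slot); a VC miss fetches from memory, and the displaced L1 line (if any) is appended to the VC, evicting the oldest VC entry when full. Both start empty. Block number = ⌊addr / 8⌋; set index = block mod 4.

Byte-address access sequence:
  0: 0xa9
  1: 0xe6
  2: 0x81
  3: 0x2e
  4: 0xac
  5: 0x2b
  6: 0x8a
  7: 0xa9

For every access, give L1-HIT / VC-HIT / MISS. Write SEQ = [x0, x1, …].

  [0] addr=0xa9 blk=21 s=1: MISS | VC []
  [1] addr=0xe6 blk=28 s=0: MISS | VC []
  [2] addr=0x81 blk=16 s=0: MISS | VC [28]
  [3] addr=0x2e blk=5 s=1: MISS | VC [28, 21]
  [4] addr=0xac blk=21 s=1: VC-HIT | VC [28, 5]
  [5] addr=0x2b blk=5 s=1: VC-HIT | VC [28, 21]
  [6] addr=0x8a blk=17 s=1: MISS | VC [28, 21, 5]
  [7] addr=0xa9 blk=21 s=1: VC-HIT | VC [28, 17, 5]

SEQ = [MISS, MISS, MISS, MISS, VC-HIT, VC-HIT, MISS, VC-HIT]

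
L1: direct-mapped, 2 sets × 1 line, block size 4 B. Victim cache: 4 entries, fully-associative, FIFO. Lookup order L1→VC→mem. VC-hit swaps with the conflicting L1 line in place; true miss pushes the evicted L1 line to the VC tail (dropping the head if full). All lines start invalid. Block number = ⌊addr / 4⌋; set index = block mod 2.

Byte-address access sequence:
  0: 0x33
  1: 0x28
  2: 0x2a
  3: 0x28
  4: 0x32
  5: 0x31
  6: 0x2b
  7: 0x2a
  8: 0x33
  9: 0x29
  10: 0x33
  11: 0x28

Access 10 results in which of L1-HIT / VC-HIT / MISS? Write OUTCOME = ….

OUTCOME = VC-HIT

  [0] addr=0x33 blk=12 s=0: MISS | VC []
  [1] addr=0x28 blk=10 s=0: MISS | VC [12]
  [2] addr=0x2a blk=10 s=0: L1-HIT | VC [12]
  [3] addr=0x28 blk=10 s=0: L1-HIT | VC [12]
  [4] addr=0x32 blk=12 s=0: VC-HIT | VC [10]
  [5] addr=0x31 blk=12 s=0: L1-HIT | VC [10]
  [6] addr=0x2b blk=10 s=0: VC-HIT | VC [12]
  [7] addr=0x2a blk=10 s=0: L1-HIT | VC [12]
  [8] addr=0x33 blk=12 s=0: VC-HIT | VC [10]
  [9] addr=0x29 blk=10 s=0: VC-HIT | VC [12]
  [10] addr=0x33 blk=12 s=0: VC-HIT | VC [10]
  [11] addr=0x28 blk=10 s=0: VC-HIT | VC [12]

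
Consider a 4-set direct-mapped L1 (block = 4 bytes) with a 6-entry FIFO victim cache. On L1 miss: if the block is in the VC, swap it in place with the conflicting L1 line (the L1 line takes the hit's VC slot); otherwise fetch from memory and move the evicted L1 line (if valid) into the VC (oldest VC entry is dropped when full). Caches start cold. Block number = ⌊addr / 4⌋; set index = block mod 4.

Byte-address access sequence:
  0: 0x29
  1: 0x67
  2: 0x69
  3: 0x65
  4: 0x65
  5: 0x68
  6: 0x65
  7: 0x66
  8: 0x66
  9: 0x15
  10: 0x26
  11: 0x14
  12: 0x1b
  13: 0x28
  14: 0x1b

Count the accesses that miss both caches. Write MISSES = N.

MISSES = 6

#0 0x29→b10/s2 MISS; vc=[]
#1 0x67→b25/s1 MISS; vc=[]
#2 0x69→b26/s2 MISS; vc=[10]
#3 0x65→b25/s1 L1-HIT; vc=[10]
#4 0x65→b25/s1 L1-HIT; vc=[10]
#5 0x68→b26/s2 L1-HIT; vc=[10]
#6 0x65→b25/s1 L1-HIT; vc=[10]
#7 0x66→b25/s1 L1-HIT; vc=[10]
#8 0x66→b25/s1 L1-HIT; vc=[10]
#9 0x15→b5/s1 MISS; vc=[10,25]
#10 0x26→b9/s1 MISS; vc=[10,25,5]
#11 0x14→b5/s1 VC-HIT; vc=[10,25,9]
#12 0x1b→b6/s2 MISS; vc=[10,25,9,26]
#13 0x28→b10/s2 VC-HIT; vc=[6,25,9,26]
#14 0x1b→b6/s2 VC-HIT; vc=[10,25,9,26]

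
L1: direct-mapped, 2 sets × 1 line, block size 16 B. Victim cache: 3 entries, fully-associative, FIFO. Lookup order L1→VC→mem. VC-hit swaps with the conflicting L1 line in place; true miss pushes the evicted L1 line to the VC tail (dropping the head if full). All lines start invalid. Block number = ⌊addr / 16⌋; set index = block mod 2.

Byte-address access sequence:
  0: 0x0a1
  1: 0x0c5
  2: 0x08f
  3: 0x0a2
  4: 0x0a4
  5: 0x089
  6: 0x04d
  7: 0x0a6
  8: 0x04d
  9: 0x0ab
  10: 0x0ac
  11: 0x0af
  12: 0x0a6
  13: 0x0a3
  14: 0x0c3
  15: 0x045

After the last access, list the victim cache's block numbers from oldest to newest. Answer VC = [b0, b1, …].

0: 0xa1 (blk 10, set 0) → MISS  vc=[]
1: 0xc5 (blk 12, set 0) → MISS  vc=[10]
2: 0x8f (blk 8, set 0) → MISS  vc=[10, 12]
3: 0xa2 (blk 10, set 0) → VC-HIT  vc=[8, 12]
4: 0xa4 (blk 10, set 0) → L1-HIT  vc=[8, 12]
5: 0x89 (blk 8, set 0) → VC-HIT  vc=[10, 12]
6: 0x4d (blk 4, set 0) → MISS  vc=[10, 12, 8]
7: 0xa6 (blk 10, set 0) → VC-HIT  vc=[4, 12, 8]
8: 0x4d (blk 4, set 0) → VC-HIT  vc=[10, 12, 8]
9: 0xab (blk 10, set 0) → VC-HIT  vc=[4, 12, 8]
10: 0xac (blk 10, set 0) → L1-HIT  vc=[4, 12, 8]
11: 0xaf (blk 10, set 0) → L1-HIT  vc=[4, 12, 8]
12: 0xa6 (blk 10, set 0) → L1-HIT  vc=[4, 12, 8]
13: 0xa3 (blk 10, set 0) → L1-HIT  vc=[4, 12, 8]
14: 0xc3 (blk 12, set 0) → VC-HIT  vc=[4, 10, 8]
15: 0x45 (blk 4, set 0) → VC-HIT  vc=[12, 10, 8]

VC = [12, 10, 8]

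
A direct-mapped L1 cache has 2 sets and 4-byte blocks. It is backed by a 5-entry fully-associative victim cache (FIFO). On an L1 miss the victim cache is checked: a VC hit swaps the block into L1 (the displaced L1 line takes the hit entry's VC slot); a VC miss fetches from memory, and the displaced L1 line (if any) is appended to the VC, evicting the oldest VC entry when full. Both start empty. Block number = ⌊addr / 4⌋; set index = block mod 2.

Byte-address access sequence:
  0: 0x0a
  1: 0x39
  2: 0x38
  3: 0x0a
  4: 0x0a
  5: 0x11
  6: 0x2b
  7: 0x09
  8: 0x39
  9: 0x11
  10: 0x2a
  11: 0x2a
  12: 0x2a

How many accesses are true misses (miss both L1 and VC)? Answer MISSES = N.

MISSES = 4

#0 0xa→b2/s0 MISS; vc=[]
#1 0x39→b14/s0 MISS; vc=[2]
#2 0x38→b14/s0 L1-HIT; vc=[2]
#3 0xa→b2/s0 VC-HIT; vc=[14]
#4 0xa→b2/s0 L1-HIT; vc=[14]
#5 0x11→b4/s0 MISS; vc=[14,2]
#6 0x2b→b10/s0 MISS; vc=[14,2,4]
#7 0x9→b2/s0 VC-HIT; vc=[14,10,4]
#8 0x39→b14/s0 VC-HIT; vc=[2,10,4]
#9 0x11→b4/s0 VC-HIT; vc=[2,10,14]
#10 0x2a→b10/s0 VC-HIT; vc=[2,4,14]
#11 0x2a→b10/s0 L1-HIT; vc=[2,4,14]
#12 0x2a→b10/s0 L1-HIT; vc=[2,4,14]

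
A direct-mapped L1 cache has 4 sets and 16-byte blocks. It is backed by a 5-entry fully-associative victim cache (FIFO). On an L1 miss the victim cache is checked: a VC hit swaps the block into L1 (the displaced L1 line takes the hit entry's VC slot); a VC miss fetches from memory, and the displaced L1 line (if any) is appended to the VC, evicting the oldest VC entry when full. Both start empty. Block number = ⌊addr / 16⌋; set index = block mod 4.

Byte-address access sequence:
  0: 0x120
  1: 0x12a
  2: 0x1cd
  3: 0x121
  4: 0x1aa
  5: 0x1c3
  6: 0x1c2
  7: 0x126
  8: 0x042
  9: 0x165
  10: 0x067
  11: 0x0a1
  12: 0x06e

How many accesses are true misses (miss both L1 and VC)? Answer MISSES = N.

  [0] addr=0x120 blk=18 s=2: MISS | VC []
  [1] addr=0x12a blk=18 s=2: L1-HIT | VC []
  [2] addr=0x1cd blk=28 s=0: MISS | VC []
  [3] addr=0x121 blk=18 s=2: L1-HIT | VC []
  [4] addr=0x1aa blk=26 s=2: MISS | VC [18]
  [5] addr=0x1c3 blk=28 s=0: L1-HIT | VC [18]
  [6] addr=0x1c2 blk=28 s=0: L1-HIT | VC [18]
  [7] addr=0x126 blk=18 s=2: VC-HIT | VC [26]
  [8] addr=0x42 blk=4 s=0: MISS | VC [26, 28]
  [9] addr=0x165 blk=22 s=2: MISS | VC [26, 28, 18]
  [10] addr=0x67 blk=6 s=2: MISS | VC [26, 28, 18, 22]
  [11] addr=0xa1 blk=10 s=2: MISS | VC [26, 28, 18, 22, 6]
  [12] addr=0x6e blk=6 s=2: VC-HIT | VC [26, 28, 18, 22, 10]

MISSES = 7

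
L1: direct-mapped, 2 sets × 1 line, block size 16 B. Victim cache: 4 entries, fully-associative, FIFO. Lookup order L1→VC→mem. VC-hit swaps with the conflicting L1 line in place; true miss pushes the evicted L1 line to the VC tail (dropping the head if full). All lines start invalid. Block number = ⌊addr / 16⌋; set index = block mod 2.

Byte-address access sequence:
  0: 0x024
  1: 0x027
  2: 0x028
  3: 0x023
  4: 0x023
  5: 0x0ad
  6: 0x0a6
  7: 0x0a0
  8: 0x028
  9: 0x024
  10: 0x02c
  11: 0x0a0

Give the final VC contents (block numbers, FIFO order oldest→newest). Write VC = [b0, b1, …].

  [0] addr=0x24 blk=2 s=0: MISS | VC []
  [1] addr=0x27 blk=2 s=0: L1-HIT | VC []
  [2] addr=0x28 blk=2 s=0: L1-HIT | VC []
  [3] addr=0x23 blk=2 s=0: L1-HIT | VC []
  [4] addr=0x23 blk=2 s=0: L1-HIT | VC []
  [5] addr=0xad blk=10 s=0: MISS | VC [2]
  [6] addr=0xa6 blk=10 s=0: L1-HIT | VC [2]
  [7] addr=0xa0 blk=10 s=0: L1-HIT | VC [2]
  [8] addr=0x28 blk=2 s=0: VC-HIT | VC [10]
  [9] addr=0x24 blk=2 s=0: L1-HIT | VC [10]
  [10] addr=0x2c blk=2 s=0: L1-HIT | VC [10]
  [11] addr=0xa0 blk=10 s=0: VC-HIT | VC [2]

VC = [2]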